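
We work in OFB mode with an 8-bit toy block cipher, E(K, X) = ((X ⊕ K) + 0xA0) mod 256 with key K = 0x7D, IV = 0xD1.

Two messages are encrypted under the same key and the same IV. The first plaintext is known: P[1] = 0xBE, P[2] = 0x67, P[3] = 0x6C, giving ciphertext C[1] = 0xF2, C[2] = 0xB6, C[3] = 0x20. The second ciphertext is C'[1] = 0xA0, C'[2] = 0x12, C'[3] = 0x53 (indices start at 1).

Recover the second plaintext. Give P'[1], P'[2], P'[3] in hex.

P'[1] = 0xEC, P'[2] = 0xC3, P'[3] = 0x1F

In OFB with a reused IV, both messages share the same keystream S_i, so C_i ⊕ C'_i = P_i ⊕ P'_i and thus P'_i = P_i ⊕ C_i ⊕ C'_i.
P'[1]: 0xBE ⊕ 0xF2 ⊕ 0xA0 = 0xEC.
P'[2]: 0x67 ⊕ 0xB6 ⊕ 0x12 = 0xC3.
P'[3]: 0x6C ⊕ 0x20 ⊕ 0x53 = 0x1F.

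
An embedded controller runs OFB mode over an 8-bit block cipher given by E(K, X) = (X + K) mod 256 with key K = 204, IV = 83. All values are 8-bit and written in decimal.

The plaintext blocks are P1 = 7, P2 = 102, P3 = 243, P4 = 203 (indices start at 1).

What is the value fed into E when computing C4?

183

OFB encryption: S_i = E(K, S_{i−1}) with S_{0} = IV; C_i = P_i ⊕ S_i.
C1: S = E(K, 83) = 31; 7 ⊕ 31 = 24.
C2: S = E(K, 31) = 235; 102 ⊕ 235 = 141.
C3: S = E(K, 235) = 183; 243 ⊕ 183 = 68.
C4: S = E(K, 183) = 131; 203 ⊕ 131 = 72.
So the input to E for block 4 is 183.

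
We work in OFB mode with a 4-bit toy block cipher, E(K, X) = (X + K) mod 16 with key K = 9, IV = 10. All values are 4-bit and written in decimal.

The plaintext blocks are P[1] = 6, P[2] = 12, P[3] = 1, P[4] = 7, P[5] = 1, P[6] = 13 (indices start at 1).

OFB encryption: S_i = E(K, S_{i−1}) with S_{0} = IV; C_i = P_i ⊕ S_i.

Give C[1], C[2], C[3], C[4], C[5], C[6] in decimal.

C[1] = 5, C[2] = 0, C[3] = 4, C[4] = 9, C[5] = 6, C[6] = 13

C[1]: S = E(K, 10) = 3; 6 ⊕ 3 = 5.
C[2]: S = E(K, 3) = 12; 12 ⊕ 12 = 0.
C[3]: S = E(K, 12) = 5; 1 ⊕ 5 = 4.
C[4]: S = E(K, 5) = 14; 7 ⊕ 14 = 9.
C[5]: S = E(K, 14) = 7; 1 ⊕ 7 = 6.
C[6]: S = E(K, 7) = 0; 13 ⊕ 0 = 13.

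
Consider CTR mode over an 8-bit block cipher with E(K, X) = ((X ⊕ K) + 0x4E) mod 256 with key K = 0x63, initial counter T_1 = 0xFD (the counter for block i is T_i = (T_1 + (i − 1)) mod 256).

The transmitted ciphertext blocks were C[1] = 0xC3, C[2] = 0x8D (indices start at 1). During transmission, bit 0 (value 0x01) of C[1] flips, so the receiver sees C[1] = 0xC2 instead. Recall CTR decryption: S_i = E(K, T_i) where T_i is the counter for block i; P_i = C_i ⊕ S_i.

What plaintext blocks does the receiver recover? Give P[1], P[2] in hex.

P[1] = 0x2E, P[2] = 0x66

Only C[1] changed, to 0xC2. In CTR, a change in C_i flips the same bit in P_i only; the keystream is unaffected. Decrypting the received ciphertext:
P[1]: T = 0xFD, S = E(K, T) = 0xEC; 0xC2 ⊕ 0xEC = 0x2E.
P[2]: T = 0xFE, S = E(K, T) = 0xEB; 0x8D ⊕ 0xEB = 0x66.
Blocks that differ from the original plaintext: P[1].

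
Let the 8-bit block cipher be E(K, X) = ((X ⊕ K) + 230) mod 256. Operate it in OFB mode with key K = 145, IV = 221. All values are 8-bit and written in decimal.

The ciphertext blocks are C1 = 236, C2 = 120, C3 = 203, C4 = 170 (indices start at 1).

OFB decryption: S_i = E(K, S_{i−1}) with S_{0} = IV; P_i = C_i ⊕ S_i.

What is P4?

P4 = 255

P1: S = E(K, 221) = 50; 236 ⊕ 50 = 222.
P2: S = E(K, 50) = 137; 120 ⊕ 137 = 241.
P3: S = E(K, 137) = 254; 203 ⊕ 254 = 53.
P4: S = E(K, 254) = 85; 170 ⊕ 85 = 255.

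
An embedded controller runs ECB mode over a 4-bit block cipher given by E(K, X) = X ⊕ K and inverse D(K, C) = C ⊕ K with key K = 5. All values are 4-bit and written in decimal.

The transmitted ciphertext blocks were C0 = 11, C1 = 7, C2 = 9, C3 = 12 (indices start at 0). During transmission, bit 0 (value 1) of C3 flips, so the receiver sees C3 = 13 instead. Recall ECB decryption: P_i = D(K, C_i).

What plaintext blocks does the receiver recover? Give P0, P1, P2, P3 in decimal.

Only C3 changed, to 13. In ECB, a change in C_i affects only P_i. Decrypting the received ciphertext:
P0: D(K, 11) = 14.
P1: D(K, 7) = 2.
P2: D(K, 9) = 12.
P3: D(K, 13) = 8.
Blocks that differ from the original plaintext: P3.

P0 = 14, P1 = 2, P2 = 12, P3 = 8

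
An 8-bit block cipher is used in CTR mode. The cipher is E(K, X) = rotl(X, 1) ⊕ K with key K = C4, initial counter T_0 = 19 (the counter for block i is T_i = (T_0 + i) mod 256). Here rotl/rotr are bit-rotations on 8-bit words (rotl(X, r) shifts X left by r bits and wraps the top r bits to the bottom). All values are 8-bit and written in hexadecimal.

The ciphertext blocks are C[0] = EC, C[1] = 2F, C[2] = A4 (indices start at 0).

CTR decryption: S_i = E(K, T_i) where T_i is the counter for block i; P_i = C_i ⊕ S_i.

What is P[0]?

P[0] = 1A

P[0]: T = 19, S = E(K, T) = F6; EC ⊕ F6 = 1A.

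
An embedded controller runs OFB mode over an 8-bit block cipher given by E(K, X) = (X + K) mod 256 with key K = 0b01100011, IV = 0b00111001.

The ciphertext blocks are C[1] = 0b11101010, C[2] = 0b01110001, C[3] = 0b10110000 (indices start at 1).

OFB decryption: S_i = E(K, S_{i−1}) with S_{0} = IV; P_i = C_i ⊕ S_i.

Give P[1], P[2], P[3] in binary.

P[1] = 0b01110110, P[2] = 0b10001110, P[3] = 0b11010010

P[1]: S = E(K, 0b00111001) = 0b10011100; 0b11101010 ⊕ 0b10011100 = 0b01110110.
P[2]: S = E(K, 0b10011100) = 0b11111111; 0b01110001 ⊕ 0b11111111 = 0b10001110.
P[3]: S = E(K, 0b11111111) = 0b01100010; 0b10110000 ⊕ 0b01100010 = 0b11010010.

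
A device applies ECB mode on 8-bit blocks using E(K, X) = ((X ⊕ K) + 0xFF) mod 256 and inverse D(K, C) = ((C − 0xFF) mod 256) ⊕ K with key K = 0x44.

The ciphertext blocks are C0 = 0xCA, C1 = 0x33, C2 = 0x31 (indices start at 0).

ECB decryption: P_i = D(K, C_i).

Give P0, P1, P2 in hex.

P0: D(K, 0xCA) = 0x8F.
P1: D(K, 0x33) = 0x70.
P2: D(K, 0x31) = 0x76.

P0 = 0x8F, P1 = 0x70, P2 = 0x76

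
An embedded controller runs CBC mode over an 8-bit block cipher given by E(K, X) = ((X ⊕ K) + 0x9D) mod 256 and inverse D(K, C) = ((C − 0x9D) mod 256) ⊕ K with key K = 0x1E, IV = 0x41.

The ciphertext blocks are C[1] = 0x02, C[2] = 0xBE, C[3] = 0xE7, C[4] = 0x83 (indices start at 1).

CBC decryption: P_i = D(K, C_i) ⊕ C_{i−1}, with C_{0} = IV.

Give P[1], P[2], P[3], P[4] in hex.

P[1]: D(K, 0x02) = 0x7B; 0x7B ⊕ 0x41 = 0x3A.
P[2]: D(K, 0xBE) = 0x3F; 0x3F ⊕ 0x02 = 0x3D.
P[3]: D(K, 0xE7) = 0x54; 0x54 ⊕ 0xBE = 0xEA.
P[4]: D(K, 0x83) = 0xF8; 0xF8 ⊕ 0xE7 = 0x1F.

P[1] = 0x3A, P[2] = 0x3D, P[3] = 0xEA, P[4] = 0x1F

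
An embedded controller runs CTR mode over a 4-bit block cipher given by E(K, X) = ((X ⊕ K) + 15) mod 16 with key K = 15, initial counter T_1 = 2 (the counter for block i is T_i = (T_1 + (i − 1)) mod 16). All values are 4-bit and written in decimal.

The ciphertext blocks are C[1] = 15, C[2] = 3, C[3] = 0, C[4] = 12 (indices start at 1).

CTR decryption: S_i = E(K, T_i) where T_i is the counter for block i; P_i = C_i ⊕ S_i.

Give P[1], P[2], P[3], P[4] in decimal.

P[1]: T = 2, S = E(K, T) = 12; 15 ⊕ 12 = 3.
P[2]: T = 3, S = E(K, T) = 11; 3 ⊕ 11 = 8.
P[3]: T = 4, S = E(K, T) = 10; 0 ⊕ 10 = 10.
P[4]: T = 5, S = E(K, T) = 9; 12 ⊕ 9 = 5.

P[1] = 3, P[2] = 8, P[3] = 10, P[4] = 5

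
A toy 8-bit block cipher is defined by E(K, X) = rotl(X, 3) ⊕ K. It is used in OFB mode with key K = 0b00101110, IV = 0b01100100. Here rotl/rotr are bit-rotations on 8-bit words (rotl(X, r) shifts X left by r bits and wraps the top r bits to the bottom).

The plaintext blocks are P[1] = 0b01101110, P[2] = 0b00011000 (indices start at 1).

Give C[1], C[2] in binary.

C[1] = 0b01100011, C[2] = 0b01011110

OFB encryption: S_i = E(K, S_{i−1}) with S_{0} = IV; C_i = P_i ⊕ S_i.
C[1]: S = E(K, 0b01100100) = 0b00001101; 0b01101110 ⊕ 0b00001101 = 0b01100011.
C[2]: S = E(K, 0b00001101) = 0b01000110; 0b00011000 ⊕ 0b01000110 = 0b01011110.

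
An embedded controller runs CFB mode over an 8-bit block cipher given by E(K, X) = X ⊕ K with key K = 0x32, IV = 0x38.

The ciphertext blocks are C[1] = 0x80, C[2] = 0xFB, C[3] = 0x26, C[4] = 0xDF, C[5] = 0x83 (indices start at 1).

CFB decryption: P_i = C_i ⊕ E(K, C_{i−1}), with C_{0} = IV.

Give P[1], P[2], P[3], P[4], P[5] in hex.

P[1]: E(K, 0x38) = 0x0A; 0x80 ⊕ 0x0A = 0x8A.
P[2]: E(K, 0x80) = 0xB2; 0xFB ⊕ 0xB2 = 0x49.
P[3]: E(K, 0xFB) = 0xC9; 0x26 ⊕ 0xC9 = 0xEF.
P[4]: E(K, 0x26) = 0x14; 0xDF ⊕ 0x14 = 0xCB.
P[5]: E(K, 0xDF) = 0xED; 0x83 ⊕ 0xED = 0x6E.

P[1] = 0x8A, P[2] = 0x49, P[3] = 0xEF, P[4] = 0xCB, P[5] = 0x6E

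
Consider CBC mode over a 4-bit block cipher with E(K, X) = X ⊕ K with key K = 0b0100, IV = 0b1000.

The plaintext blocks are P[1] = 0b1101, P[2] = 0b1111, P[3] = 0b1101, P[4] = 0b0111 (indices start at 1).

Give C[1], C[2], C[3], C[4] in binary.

C[1] = 0b0001, C[2] = 0b1010, C[3] = 0b0011, C[4] = 0b0000

CBC encryption: C_i = E(K, P_i ⊕ C_{i−1}), with C_{0} = IV.
C[1]: P[1] ⊕ 0b1000 = 0b0101; E(K, 0b0101) = 0b0001.
C[2]: P[2] ⊕ 0b0001 = 0b1110; E(K, 0b1110) = 0b1010.
C[3]: P[3] ⊕ 0b1010 = 0b0111; E(K, 0b0111) = 0b0011.
C[4]: P[4] ⊕ 0b0011 = 0b0100; E(K, 0b0100) = 0b0000.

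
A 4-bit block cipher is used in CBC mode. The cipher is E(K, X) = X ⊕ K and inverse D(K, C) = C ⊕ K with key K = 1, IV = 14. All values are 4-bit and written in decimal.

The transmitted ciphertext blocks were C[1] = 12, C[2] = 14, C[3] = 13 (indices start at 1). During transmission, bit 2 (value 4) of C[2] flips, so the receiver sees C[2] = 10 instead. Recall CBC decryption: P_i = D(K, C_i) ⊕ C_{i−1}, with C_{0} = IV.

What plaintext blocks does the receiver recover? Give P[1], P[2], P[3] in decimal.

Only C[2] changed, to 10. In CBC, a change in C_i garbles P_i and flips the same bit in P_{i+1}. Decrypting the received ciphertext:
P[1]: D(K, 12) = 13; 13 ⊕ 14 = 3.
P[2]: D(K, 10) = 11; 11 ⊕ 12 = 7.
P[3]: D(K, 13) = 12; 12 ⊕ 10 = 6.
Blocks that differ from the original plaintext: P[2], P[3].

P[1] = 3, P[2] = 7, P[3] = 6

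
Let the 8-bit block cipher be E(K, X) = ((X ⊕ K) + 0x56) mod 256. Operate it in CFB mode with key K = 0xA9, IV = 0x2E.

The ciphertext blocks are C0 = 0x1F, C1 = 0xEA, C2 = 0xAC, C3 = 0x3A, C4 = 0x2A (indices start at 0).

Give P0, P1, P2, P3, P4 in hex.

CFB decryption: P_i = C_i ⊕ E(K, C_{i−1}), with C_{−1} = IV.
P0: E(K, 0x2E) = 0xDD; 0x1F ⊕ 0xDD = 0xC2.
P1: E(K, 0x1F) = 0x0C; 0xEA ⊕ 0x0C = 0xE6.
P2: E(K, 0xEA) = 0x99; 0xAC ⊕ 0x99 = 0x35.
P3: E(K, 0xAC) = 0x5B; 0x3A ⊕ 0x5B = 0x61.
P4: E(K, 0x3A) = 0xE9; 0x2A ⊕ 0xE9 = 0xC3.

P0 = 0xC2, P1 = 0xE6, P2 = 0x35, P3 = 0x61, P4 = 0xC3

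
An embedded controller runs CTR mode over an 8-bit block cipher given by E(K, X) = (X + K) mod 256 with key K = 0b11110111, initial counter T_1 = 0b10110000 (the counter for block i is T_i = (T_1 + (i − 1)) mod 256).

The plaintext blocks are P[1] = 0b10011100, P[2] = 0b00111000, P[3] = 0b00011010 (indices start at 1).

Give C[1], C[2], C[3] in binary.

C[1] = 0b00111011, C[2] = 0b10010000, C[3] = 0b10110011

CTR encryption: S_i = E(K, T_i) where T_i is the counter for block i; C_i = P_i ⊕ S_i.
C[1]: T = 0b10110000, S = E(K, T) = 0b10100111; 0b10011100 ⊕ 0b10100111 = 0b00111011.
C[2]: T = 0b10110001, S = E(K, T) = 0b10101000; 0b00111000 ⊕ 0b10101000 = 0b10010000.
C[3]: T = 0b10110010, S = E(K, T) = 0b10101001; 0b00011010 ⊕ 0b10101001 = 0b10110011.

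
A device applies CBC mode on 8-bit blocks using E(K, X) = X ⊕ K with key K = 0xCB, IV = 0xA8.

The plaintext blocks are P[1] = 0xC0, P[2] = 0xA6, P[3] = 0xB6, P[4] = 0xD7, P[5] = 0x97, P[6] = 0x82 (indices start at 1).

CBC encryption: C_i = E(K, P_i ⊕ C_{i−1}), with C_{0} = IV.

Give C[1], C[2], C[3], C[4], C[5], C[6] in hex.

C[1] = 0xA3, C[2] = 0xCE, C[3] = 0xB3, C[4] = 0xAF, C[5] = 0xF3, C[6] = 0xBA

C[1]: P[1] ⊕ 0xA8 = 0x68; E(K, 0x68) = 0xA3.
C[2]: P[2] ⊕ 0xA3 = 0x05; E(K, 0x05) = 0xCE.
C[3]: P[3] ⊕ 0xCE = 0x78; E(K, 0x78) = 0xB3.
C[4]: P[4] ⊕ 0xB3 = 0x64; E(K, 0x64) = 0xAF.
C[5]: P[5] ⊕ 0xAF = 0x38; E(K, 0x38) = 0xF3.
C[6]: P[6] ⊕ 0xF3 = 0x71; E(K, 0x71) = 0xBA.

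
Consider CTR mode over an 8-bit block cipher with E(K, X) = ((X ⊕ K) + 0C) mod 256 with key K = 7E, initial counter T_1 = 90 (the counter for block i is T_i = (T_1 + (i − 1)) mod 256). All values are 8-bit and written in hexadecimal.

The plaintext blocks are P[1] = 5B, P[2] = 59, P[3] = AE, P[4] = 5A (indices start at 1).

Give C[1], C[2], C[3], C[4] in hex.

C[1] = A1, C[2] = A2, C[3] = 56, C[4] = A3

CTR encryption: S_i = E(K, T_i) where T_i is the counter for block i; C_i = P_i ⊕ S_i.
C[1]: T = 90, S = E(K, T) = FA; 5B ⊕ FA = A1.
C[2]: T = 91, S = E(K, T) = FB; 59 ⊕ FB = A2.
C[3]: T = 92, S = E(K, T) = F8; AE ⊕ F8 = 56.
C[4]: T = 93, S = E(K, T) = F9; 5A ⊕ F9 = A3.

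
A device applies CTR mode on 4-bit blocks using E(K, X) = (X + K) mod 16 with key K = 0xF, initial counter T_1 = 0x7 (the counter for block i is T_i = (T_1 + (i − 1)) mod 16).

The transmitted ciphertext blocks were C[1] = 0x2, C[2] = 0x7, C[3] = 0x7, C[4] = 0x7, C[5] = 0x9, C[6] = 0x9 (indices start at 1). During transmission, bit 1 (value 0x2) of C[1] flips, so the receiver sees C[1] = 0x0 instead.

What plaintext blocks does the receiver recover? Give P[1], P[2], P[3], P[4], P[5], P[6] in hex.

CTR decryption: S_i = E(K, T_i) where T_i is the counter for block i; P_i = C_i ⊕ S_i.
Only C[1] changed, to 0x0. In CTR, a change in C_i flips the same bit in P_i only; the keystream is unaffected. Decrypting the received ciphertext:
P[1]: T = 0x7, S = E(K, T) = 0x6; 0x0 ⊕ 0x6 = 0x6.
P[2]: T = 0x8, S = E(K, T) = 0x7; 0x7 ⊕ 0x7 = 0x0.
P[3]: T = 0x9, S = E(K, T) = 0x8; 0x7 ⊕ 0x8 = 0xF.
P[4]: T = 0xA, S = E(K, T) = 0x9; 0x7 ⊕ 0x9 = 0xE.
P[5]: T = 0xB, S = E(K, T) = 0xA; 0x9 ⊕ 0xA = 0x3.
P[6]: T = 0xC, S = E(K, T) = 0xB; 0x9 ⊕ 0xB = 0x2.
Blocks that differ from the original plaintext: P[1].

P[1] = 0x6, P[2] = 0x0, P[3] = 0xF, P[4] = 0xE, P[5] = 0x3, P[6] = 0x2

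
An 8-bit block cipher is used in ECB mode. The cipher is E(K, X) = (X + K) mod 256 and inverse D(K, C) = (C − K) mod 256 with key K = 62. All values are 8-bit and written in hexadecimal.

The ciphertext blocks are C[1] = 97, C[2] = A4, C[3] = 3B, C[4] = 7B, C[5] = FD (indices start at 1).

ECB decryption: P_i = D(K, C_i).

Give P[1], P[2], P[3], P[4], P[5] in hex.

P[1] = 35, P[2] = 42, P[3] = D9, P[4] = 19, P[5] = 9B

P[1]: D(K, 97) = 35.
P[2]: D(K, A4) = 42.
P[3]: D(K, 3B) = D9.
P[4]: D(K, 7B) = 19.
P[5]: D(K, FD) = 9B.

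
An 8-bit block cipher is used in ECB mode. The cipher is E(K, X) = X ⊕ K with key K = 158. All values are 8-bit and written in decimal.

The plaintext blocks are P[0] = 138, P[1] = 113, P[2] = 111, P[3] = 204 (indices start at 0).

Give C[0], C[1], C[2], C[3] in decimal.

ECB encryption: C_i = E(K, P_i).
C[0]: E(K, 138) = 20.
C[1]: E(K, 113) = 239.
C[2]: E(K, 111) = 241.
C[3]: E(K, 204) = 82.

C[0] = 20, C[1] = 239, C[2] = 241, C[3] = 82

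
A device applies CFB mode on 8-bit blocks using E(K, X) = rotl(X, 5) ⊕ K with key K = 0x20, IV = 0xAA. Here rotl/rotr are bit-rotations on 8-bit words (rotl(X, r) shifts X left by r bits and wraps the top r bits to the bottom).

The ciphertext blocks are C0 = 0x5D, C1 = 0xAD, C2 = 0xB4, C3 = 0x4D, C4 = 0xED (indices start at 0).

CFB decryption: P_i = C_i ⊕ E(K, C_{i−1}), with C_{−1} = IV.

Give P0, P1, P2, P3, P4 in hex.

P0 = 0x28, P1 = 0x26, P2 = 0x21, P3 = 0xFB, P4 = 0x64

P0: E(K, 0xAA) = 0x75; 0x5D ⊕ 0x75 = 0x28.
P1: E(K, 0x5D) = 0x8B; 0xAD ⊕ 0x8B = 0x26.
P2: E(K, 0xAD) = 0x95; 0xB4 ⊕ 0x95 = 0x21.
P3: E(K, 0xB4) = 0xB6; 0x4D ⊕ 0xB6 = 0xFB.
P4: E(K, 0x4D) = 0x89; 0xED ⊕ 0x89 = 0x64.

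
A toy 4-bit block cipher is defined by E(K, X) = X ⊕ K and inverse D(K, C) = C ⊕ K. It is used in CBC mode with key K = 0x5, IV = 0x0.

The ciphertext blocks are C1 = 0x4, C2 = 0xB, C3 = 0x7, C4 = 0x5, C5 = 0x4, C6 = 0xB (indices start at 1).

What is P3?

CBC decryption: P_i = D(K, C_i) ⊕ C_{i−1}, with C_{0} = IV.
P3: D(K, 0x7) = 0x2; 0x2 ⊕ 0xB = 0x9.

P3 = 0x9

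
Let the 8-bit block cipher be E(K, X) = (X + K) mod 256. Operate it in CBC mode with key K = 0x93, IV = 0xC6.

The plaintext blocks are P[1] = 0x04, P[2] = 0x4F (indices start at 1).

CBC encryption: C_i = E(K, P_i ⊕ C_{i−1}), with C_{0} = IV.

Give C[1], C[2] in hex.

C[1] = 0x55, C[2] = 0xAD

C[1]: P[1] ⊕ 0xC6 = 0xC2; E(K, 0xC2) = 0x55.
C[2]: P[2] ⊕ 0x55 = 0x1A; E(K, 0x1A) = 0xAD.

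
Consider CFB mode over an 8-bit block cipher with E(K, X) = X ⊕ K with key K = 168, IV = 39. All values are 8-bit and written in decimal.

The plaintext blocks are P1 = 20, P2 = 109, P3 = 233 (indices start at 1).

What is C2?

C2 = 94

CFB encryption: C_i = P_i ⊕ E(K, C_{i−1}), with C_{0} = IV.
C1: E(K, 39) = 143; 20 ⊕ 143 = 155.
C2: E(K, 155) = 51; 109 ⊕ 51 = 94.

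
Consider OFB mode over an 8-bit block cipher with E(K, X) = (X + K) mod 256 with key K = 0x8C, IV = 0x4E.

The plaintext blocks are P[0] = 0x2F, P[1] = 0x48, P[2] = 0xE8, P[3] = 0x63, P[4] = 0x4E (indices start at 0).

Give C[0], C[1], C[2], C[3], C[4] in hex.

C[0] = 0xF5, C[1] = 0x2E, C[2] = 0x1A, C[3] = 0x1D, C[4] = 0x44

OFB encryption: S_i = E(K, S_{i−1}) with S_{−1} = IV; C_i = P_i ⊕ S_i.
C[0]: S = E(K, 0x4E) = 0xDA; 0x2F ⊕ 0xDA = 0xF5.
C[1]: S = E(K, 0xDA) = 0x66; 0x48 ⊕ 0x66 = 0x2E.
C[2]: S = E(K, 0x66) = 0xF2; 0xE8 ⊕ 0xF2 = 0x1A.
C[3]: S = E(K, 0xF2) = 0x7E; 0x63 ⊕ 0x7E = 0x1D.
C[4]: S = E(K, 0x7E) = 0x0A; 0x4E ⊕ 0x0A = 0x44.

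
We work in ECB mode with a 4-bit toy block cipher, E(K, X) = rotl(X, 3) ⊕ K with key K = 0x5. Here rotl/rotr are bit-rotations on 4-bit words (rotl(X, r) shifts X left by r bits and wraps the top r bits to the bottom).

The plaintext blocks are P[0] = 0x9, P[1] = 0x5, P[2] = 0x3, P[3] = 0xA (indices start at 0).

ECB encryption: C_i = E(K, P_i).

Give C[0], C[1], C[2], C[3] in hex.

C[0] = 0x9, C[1] = 0xF, C[2] = 0xC, C[3] = 0x0

C[0]: E(K, 0x9) = 0x9.
C[1]: E(K, 0x5) = 0xF.
C[2]: E(K, 0x3) = 0xC.
C[3]: E(K, 0xA) = 0x0.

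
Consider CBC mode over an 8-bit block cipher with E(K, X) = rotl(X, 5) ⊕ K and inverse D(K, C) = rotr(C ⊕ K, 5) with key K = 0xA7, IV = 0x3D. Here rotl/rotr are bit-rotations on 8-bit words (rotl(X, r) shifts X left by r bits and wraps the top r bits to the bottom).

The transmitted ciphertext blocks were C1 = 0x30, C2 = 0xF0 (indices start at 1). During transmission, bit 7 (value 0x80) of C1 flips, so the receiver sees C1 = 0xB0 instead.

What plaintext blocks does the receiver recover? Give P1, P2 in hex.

P1 = 0x85, P2 = 0x0A

CBC decryption: P_i = D(K, C_i) ⊕ C_{i−1}, with C_{0} = IV.
Only C1 changed, to 0xB0. In CBC, a change in C_i garbles P_i and flips the same bit in P_{i+1}. Decrypting the received ciphertext:
P1: D(K, 0xB0) = 0xB8; 0xB8 ⊕ 0x3D = 0x85.
P2: D(K, 0xF0) = 0xBA; 0xBA ⊕ 0xB0 = 0x0A.
Blocks that differ from the original plaintext: P1, P2.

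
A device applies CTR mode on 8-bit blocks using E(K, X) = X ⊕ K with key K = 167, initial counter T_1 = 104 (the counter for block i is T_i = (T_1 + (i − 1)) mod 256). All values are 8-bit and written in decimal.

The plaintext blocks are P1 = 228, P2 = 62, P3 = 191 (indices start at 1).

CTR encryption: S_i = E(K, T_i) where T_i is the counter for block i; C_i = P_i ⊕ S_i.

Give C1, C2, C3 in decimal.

C1 = 43, C2 = 240, C3 = 114

C1: T = 104, S = E(K, T) = 207; 228 ⊕ 207 = 43.
C2: T = 105, S = E(K, T) = 206; 62 ⊕ 206 = 240.
C3: T = 106, S = E(K, T) = 205; 191 ⊕ 205 = 114.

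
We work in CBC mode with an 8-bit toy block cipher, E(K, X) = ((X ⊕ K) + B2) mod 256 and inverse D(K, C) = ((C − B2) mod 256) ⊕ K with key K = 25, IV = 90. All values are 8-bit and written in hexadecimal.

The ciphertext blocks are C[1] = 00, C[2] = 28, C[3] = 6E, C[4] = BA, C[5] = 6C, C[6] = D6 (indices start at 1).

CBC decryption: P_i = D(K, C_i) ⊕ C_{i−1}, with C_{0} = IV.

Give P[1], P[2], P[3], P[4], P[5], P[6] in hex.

P[1]: D(K, 00) = 6B; 6B ⊕ 90 = FB.
P[2]: D(K, 28) = 53; 53 ⊕ 00 = 53.
P[3]: D(K, 6E) = 99; 99 ⊕ 28 = B1.
P[4]: D(K, BA) = 2D; 2D ⊕ 6E = 43.
P[5]: D(K, 6C) = 9F; 9F ⊕ BA = 25.
P[6]: D(K, D6) = 01; 01 ⊕ 6C = 6D.

P[1] = FB, P[2] = 53, P[3] = B1, P[4] = 43, P[5] = 25, P[6] = 6D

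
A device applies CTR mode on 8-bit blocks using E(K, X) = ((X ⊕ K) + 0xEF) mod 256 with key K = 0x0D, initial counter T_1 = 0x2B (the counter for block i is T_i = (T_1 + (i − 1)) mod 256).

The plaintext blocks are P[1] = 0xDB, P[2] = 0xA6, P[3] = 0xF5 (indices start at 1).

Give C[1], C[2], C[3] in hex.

C[1] = 0xCE, C[2] = 0xB6, C[3] = 0xFA

CTR encryption: S_i = E(K, T_i) where T_i is the counter for block i; C_i = P_i ⊕ S_i.
C[1]: T = 0x2B, S = E(K, T) = 0x15; 0xDB ⊕ 0x15 = 0xCE.
C[2]: T = 0x2C, S = E(K, T) = 0x10; 0xA6 ⊕ 0x10 = 0xB6.
C[3]: T = 0x2D, S = E(K, T) = 0x0F; 0xF5 ⊕ 0x0F = 0xFA.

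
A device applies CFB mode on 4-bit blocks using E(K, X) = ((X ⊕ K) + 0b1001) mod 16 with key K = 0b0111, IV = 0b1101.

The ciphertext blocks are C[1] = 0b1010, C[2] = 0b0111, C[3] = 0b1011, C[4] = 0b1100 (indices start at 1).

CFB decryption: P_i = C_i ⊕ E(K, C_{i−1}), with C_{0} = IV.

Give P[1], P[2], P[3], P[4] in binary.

P[1]: E(K, 0b1101) = 0b0011; 0b1010 ⊕ 0b0011 = 0b1001.
P[2]: E(K, 0b1010) = 0b0110; 0b0111 ⊕ 0b0110 = 0b0001.
P[3]: E(K, 0b0111) = 0b1001; 0b1011 ⊕ 0b1001 = 0b0010.
P[4]: E(K, 0b1011) = 0b0101; 0b1100 ⊕ 0b0101 = 0b1001.

P[1] = 0b1001, P[2] = 0b0001, P[3] = 0b0010, P[4] = 0b1001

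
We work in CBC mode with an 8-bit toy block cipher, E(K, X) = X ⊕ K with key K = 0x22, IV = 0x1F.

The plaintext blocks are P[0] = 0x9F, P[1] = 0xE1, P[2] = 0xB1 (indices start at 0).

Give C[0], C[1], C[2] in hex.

CBC encryption: C_i = E(K, P_i ⊕ C_{i−1}), with C_{−1} = IV.
C[0]: P[0] ⊕ 0x1F = 0x80; E(K, 0x80) = 0xA2.
C[1]: P[1] ⊕ 0xA2 = 0x43; E(K, 0x43) = 0x61.
C[2]: P[2] ⊕ 0x61 = 0xD0; E(K, 0xD0) = 0xF2.

C[0] = 0xA2, C[1] = 0x61, C[2] = 0xF2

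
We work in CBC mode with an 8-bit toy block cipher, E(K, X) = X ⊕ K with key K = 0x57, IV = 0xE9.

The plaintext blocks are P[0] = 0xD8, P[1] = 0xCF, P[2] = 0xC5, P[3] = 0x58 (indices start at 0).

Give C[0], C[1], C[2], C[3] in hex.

CBC encryption: C_i = E(K, P_i ⊕ C_{i−1}), with C_{−1} = IV.
C[0]: P[0] ⊕ 0xE9 = 0x31; E(K, 0x31) = 0x66.
C[1]: P[1] ⊕ 0x66 = 0xA9; E(K, 0xA9) = 0xFE.
C[2]: P[2] ⊕ 0xFE = 0x3B; E(K, 0x3B) = 0x6C.
C[3]: P[3] ⊕ 0x6C = 0x34; E(K, 0x34) = 0x63.

C[0] = 0x66, C[1] = 0xFE, C[2] = 0x6C, C[3] = 0x63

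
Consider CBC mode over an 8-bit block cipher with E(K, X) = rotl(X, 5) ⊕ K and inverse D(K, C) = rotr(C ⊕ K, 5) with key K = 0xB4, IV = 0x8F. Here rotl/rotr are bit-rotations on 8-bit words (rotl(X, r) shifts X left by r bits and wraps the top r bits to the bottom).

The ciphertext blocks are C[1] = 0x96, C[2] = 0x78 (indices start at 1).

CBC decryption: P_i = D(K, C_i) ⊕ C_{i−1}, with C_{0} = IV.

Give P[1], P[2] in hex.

P[1]: D(K, 0x96) = 0x11; 0x11 ⊕ 0x8F = 0x9E.
P[2]: D(K, 0x78) = 0x66; 0x66 ⊕ 0x96 = 0xF0.

P[1] = 0x9E, P[2] = 0xF0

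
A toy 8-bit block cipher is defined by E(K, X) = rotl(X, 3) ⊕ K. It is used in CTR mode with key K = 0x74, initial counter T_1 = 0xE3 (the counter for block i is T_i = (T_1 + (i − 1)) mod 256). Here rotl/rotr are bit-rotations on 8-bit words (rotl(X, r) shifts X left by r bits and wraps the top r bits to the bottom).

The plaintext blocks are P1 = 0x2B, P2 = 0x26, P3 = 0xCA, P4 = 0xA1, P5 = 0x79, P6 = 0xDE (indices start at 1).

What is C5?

CTR encryption: S_i = E(K, T_i) where T_i is the counter for block i; C_i = P_i ⊕ S_i.
C1: T = 0xE3, S = E(K, T) = 0x6B; 0x2B ⊕ 0x6B = 0x40.
C2: T = 0xE4, S = E(K, T) = 0x53; 0x26 ⊕ 0x53 = 0x75.
C3: T = 0xE5, S = E(K, T) = 0x5B; 0xCA ⊕ 0x5B = 0x91.
C4: T = 0xE6, S = E(K, T) = 0x43; 0xA1 ⊕ 0x43 = 0xE2.
C5: T = 0xE7, S = E(K, T) = 0x4B; 0x79 ⊕ 0x4B = 0x32.

C5 = 0x32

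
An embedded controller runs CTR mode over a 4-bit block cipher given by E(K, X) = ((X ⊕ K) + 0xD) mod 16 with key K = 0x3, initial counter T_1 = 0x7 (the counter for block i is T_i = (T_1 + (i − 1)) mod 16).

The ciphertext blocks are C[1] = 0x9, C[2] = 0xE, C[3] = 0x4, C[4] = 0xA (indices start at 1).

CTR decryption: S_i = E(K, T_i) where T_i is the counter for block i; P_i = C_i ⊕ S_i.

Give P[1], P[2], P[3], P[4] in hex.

P[1] = 0x8, P[2] = 0x6, P[3] = 0x3, P[4] = 0xC

P[1]: T = 0x7, S = E(K, T) = 0x1; 0x9 ⊕ 0x1 = 0x8.
P[2]: T = 0x8, S = E(K, T) = 0x8; 0xE ⊕ 0x8 = 0x6.
P[3]: T = 0x9, S = E(K, T) = 0x7; 0x4 ⊕ 0x7 = 0x3.
P[4]: T = 0xA, S = E(K, T) = 0x6; 0xA ⊕ 0x6 = 0xC.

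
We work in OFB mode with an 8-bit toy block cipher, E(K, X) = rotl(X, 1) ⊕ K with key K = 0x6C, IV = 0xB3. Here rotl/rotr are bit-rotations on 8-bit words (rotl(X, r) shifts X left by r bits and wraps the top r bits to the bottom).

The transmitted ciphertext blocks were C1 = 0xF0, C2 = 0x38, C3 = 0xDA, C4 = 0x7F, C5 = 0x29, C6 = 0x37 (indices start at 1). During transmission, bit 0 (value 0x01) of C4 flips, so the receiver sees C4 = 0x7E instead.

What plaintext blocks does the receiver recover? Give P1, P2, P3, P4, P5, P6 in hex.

P1 = 0xFB, P2 = 0x42, P3 = 0x42, P4 = 0x23, P5 = 0xFF, P6 = 0xF6

OFB decryption: S_i = E(K, S_{i−1}) with S_{0} = IV; P_i = C_i ⊕ S_i.
Only C4 changed, to 0x7E. In OFB, a change in C_i flips the same bit in P_i only; the keystream is unaffected. Decrypting the received ciphertext:
P1: S = E(K, 0xB3) = 0x0B; 0xF0 ⊕ 0x0B = 0xFB.
P2: S = E(K, 0x0B) = 0x7A; 0x38 ⊕ 0x7A = 0x42.
P3: S = E(K, 0x7A) = 0x98; 0xDA ⊕ 0x98 = 0x42.
P4: S = E(K, 0x98) = 0x5D; 0x7E ⊕ 0x5D = 0x23.
P5: S = E(K, 0x5D) = 0xD6; 0x29 ⊕ 0xD6 = 0xFF.
P6: S = E(K, 0xD6) = 0xC1; 0x37 ⊕ 0xC1 = 0xF6.
Blocks that differ from the original plaintext: P4.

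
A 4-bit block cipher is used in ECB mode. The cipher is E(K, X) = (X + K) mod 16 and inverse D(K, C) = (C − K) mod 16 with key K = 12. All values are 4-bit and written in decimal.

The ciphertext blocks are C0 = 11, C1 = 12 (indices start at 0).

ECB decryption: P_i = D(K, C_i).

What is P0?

P0 = 15

P0: D(K, 11) = 15.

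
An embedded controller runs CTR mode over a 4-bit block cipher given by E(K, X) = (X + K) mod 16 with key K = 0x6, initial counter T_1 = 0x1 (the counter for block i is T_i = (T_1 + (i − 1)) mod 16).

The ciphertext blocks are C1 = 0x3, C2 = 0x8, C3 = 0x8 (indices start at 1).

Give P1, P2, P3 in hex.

P1 = 0x4, P2 = 0x0, P3 = 0x1

CTR decryption: S_i = E(K, T_i) where T_i is the counter for block i; P_i = C_i ⊕ S_i.
P1: T = 0x1, S = E(K, T) = 0x7; 0x3 ⊕ 0x7 = 0x4.
P2: T = 0x2, S = E(K, T) = 0x8; 0x8 ⊕ 0x8 = 0x0.
P3: T = 0x3, S = E(K, T) = 0x9; 0x8 ⊕ 0x9 = 0x1.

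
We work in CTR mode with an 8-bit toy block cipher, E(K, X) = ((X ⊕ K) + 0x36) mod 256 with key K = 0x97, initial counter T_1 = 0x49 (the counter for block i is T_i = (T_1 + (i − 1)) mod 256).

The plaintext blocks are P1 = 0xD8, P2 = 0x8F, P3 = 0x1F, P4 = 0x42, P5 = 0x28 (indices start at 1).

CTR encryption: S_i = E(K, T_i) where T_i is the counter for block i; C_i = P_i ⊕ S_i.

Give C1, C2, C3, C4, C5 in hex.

C1: T = 0x49, S = E(K, T) = 0x14; 0xD8 ⊕ 0x14 = 0xCC.
C2: T = 0x4A, S = E(K, T) = 0x13; 0x8F ⊕ 0x13 = 0x9C.
C3: T = 0x4B, S = E(K, T) = 0x12; 0x1F ⊕ 0x12 = 0x0D.
C4: T = 0x4C, S = E(K, T) = 0x11; 0x42 ⊕ 0x11 = 0x53.
C5: T = 0x4D, S = E(K, T) = 0x10; 0x28 ⊕ 0x10 = 0x38.

C1 = 0xCC, C2 = 0x9C, C3 = 0x0D, C4 = 0x53, C5 = 0x38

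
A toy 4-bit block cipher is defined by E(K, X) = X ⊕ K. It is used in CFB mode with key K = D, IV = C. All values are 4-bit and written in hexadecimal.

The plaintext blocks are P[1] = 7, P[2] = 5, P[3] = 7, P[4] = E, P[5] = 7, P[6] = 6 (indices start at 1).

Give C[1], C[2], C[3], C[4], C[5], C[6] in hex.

C[1] = 6, C[2] = E, C[3] = 4, C[4] = 7, C[5] = D, C[6] = 6

CFB encryption: C_i = P_i ⊕ E(K, C_{i−1}), with C_{0} = IV.
C[1]: E(K, C) = 1; 7 ⊕ 1 = 6.
C[2]: E(K, 6) = B; 5 ⊕ B = E.
C[3]: E(K, E) = 3; 7 ⊕ 3 = 4.
C[4]: E(K, 4) = 9; E ⊕ 9 = 7.
C[5]: E(K, 7) = A; 7 ⊕ A = D.
C[6]: E(K, D) = 0; 6 ⊕ 0 = 6.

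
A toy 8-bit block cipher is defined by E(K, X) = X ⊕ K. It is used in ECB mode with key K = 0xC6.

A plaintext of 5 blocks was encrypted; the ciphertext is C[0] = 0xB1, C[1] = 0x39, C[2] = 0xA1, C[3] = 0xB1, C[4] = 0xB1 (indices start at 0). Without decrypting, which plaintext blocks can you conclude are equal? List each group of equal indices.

ECB encrypts each block independently with the same key, so equal ciphertext blocks imply equal plaintext blocks.
C[0] = C[3] = C[4] = 0xB1, so P[0] = P[3] = P[4].

P[0] = P[3] = P[4]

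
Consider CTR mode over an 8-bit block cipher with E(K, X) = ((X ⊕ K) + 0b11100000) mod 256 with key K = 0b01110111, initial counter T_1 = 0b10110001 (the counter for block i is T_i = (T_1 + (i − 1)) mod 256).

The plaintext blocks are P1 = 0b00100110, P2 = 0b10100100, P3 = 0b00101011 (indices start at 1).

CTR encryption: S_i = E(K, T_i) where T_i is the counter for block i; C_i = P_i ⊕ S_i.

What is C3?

C1: T = 0b10110001, S = E(K, T) = 0b10100110; 0b00100110 ⊕ 0b10100110 = 0b10000000.
C2: T = 0b10110010, S = E(K, T) = 0b10100101; 0b10100100 ⊕ 0b10100101 = 0b00000001.
C3: T = 0b10110011, S = E(K, T) = 0b10100100; 0b00101011 ⊕ 0b10100100 = 0b10001111.

C3 = 0b10001111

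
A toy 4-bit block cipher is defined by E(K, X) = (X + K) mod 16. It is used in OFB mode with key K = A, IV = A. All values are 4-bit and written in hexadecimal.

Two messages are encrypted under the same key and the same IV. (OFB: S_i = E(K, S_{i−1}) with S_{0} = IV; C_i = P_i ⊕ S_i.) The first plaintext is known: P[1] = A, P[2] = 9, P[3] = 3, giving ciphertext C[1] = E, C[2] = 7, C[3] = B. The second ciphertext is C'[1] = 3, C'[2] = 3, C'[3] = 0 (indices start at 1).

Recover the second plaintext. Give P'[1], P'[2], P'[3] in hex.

P'[1] = 7, P'[2] = D, P'[3] = 8

In OFB with a reused IV, both messages share the same keystream S_i, so C_i ⊕ C'_i = P_i ⊕ P'_i and thus P'_i = P_i ⊕ C_i ⊕ C'_i.
P'[1]: A ⊕ E ⊕ 3 = 7.
P'[2]: 9 ⊕ 7 ⊕ 3 = D.
P'[3]: 3 ⊕ B ⊕ 0 = 8.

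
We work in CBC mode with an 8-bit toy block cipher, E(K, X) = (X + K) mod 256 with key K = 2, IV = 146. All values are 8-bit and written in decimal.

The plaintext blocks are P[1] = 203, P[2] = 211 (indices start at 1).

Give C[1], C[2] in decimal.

C[1] = 91, C[2] = 138

CBC encryption: C_i = E(K, P_i ⊕ C_{i−1}), with C_{0} = IV.
C[1]: P[1] ⊕ 146 = 89; E(K, 89) = 91.
C[2]: P[2] ⊕ 91 = 136; E(K, 136) = 138.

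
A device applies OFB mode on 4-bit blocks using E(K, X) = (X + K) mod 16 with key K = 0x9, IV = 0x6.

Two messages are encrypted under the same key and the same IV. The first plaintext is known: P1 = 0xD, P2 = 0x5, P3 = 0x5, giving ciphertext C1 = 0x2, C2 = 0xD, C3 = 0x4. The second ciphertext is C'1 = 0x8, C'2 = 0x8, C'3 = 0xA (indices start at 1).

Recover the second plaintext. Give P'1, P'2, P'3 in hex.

P'1 = 0x7, P'2 = 0x0, P'3 = 0xB

In OFB with a reused IV, both messages share the same keystream S_i, so C_i ⊕ C'_i = P_i ⊕ P'_i and thus P'_i = P_i ⊕ C_i ⊕ C'_i.
P'1: 0xD ⊕ 0x2 ⊕ 0x8 = 0x7.
P'2: 0x5 ⊕ 0xD ⊕ 0x8 = 0x0.
P'3: 0x5 ⊕ 0x4 ⊕ 0xA = 0xB.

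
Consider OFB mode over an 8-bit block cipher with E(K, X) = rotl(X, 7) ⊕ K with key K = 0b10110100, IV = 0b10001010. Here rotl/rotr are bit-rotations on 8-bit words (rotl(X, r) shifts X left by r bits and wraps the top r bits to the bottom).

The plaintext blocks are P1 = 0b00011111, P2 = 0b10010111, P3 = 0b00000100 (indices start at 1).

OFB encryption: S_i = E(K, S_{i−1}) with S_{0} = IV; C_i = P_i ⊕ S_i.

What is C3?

C1: S = E(K, 0b10001010) = 0b11110001; 0b00011111 ⊕ 0b11110001 = 0b11101110.
C2: S = E(K, 0b11110001) = 0b01001100; 0b10010111 ⊕ 0b01001100 = 0b11011011.
C3: S = E(K, 0b01001100) = 0b10010010; 0b00000100 ⊕ 0b10010010 = 0b10010110.

C3 = 0b10010110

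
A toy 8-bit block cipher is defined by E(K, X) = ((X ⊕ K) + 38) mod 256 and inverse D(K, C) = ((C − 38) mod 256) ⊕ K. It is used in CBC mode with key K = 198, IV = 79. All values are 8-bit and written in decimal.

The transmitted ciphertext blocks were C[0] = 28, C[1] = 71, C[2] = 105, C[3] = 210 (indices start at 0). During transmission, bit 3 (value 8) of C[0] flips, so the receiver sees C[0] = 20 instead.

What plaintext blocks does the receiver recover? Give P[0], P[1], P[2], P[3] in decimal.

CBC decryption: P_i = D(K, C_i) ⊕ C_{i−1}, with C_{−1} = IV.
Only C[0] changed, to 20. In CBC, a change in C_i garbles P_i and flips the same bit in P_{i+1}. Decrypting the received ciphertext:
P[0]: D(K, 20) = 40; 40 ⊕ 79 = 103.
P[1]: D(K, 71) = 231; 231 ⊕ 20 = 243.
P[2]: D(K, 105) = 133; 133 ⊕ 71 = 194.
P[3]: D(K, 210) = 106; 106 ⊕ 105 = 3.
Blocks that differ from the original plaintext: P[0], P[1].

P[0] = 103, P[1] = 243, P[2] = 194, P[3] = 3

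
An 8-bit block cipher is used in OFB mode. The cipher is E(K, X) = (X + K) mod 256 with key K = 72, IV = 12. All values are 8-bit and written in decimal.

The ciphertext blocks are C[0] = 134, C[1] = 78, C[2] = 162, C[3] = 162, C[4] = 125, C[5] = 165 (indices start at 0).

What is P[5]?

P[5] = 25

OFB decryption: S_i = E(K, S_{i−1}) with S_{−1} = IV; P_i = C_i ⊕ S_i.
P[0]: S = E(K, 12) = 84; 134 ⊕ 84 = 210.
P[1]: S = E(K, 84) = 156; 78 ⊕ 156 = 210.
P[2]: S = E(K, 156) = 228; 162 ⊕ 228 = 70.
P[3]: S = E(K, 228) = 44; 162 ⊕ 44 = 142.
P[4]: S = E(K, 44) = 116; 125 ⊕ 116 = 9.
P[5]: S = E(K, 116) = 188; 165 ⊕ 188 = 25.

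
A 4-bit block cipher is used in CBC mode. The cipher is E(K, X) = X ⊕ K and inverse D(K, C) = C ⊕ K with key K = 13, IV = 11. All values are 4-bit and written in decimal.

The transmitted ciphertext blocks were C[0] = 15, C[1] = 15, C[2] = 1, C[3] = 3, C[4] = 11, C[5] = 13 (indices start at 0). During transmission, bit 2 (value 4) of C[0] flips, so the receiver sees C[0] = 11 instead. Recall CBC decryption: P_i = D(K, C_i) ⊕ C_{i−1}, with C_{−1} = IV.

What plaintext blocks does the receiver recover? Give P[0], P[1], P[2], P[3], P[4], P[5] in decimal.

P[0] = 13, P[1] = 9, P[2] = 3, P[3] = 15, P[4] = 5, P[5] = 11

Only C[0] changed, to 11. In CBC, a change in C_i garbles P_i and flips the same bit in P_{i+1}. Decrypting the received ciphertext:
P[0]: D(K, 11) = 6; 6 ⊕ 11 = 13.
P[1]: D(K, 15) = 2; 2 ⊕ 11 = 9.
P[2]: D(K, 1) = 12; 12 ⊕ 15 = 3.
P[3]: D(K, 3) = 14; 14 ⊕ 1 = 15.
P[4]: D(K, 11) = 6; 6 ⊕ 3 = 5.
P[5]: D(K, 13) = 0; 0 ⊕ 11 = 11.
Blocks that differ from the original plaintext: P[0], P[1].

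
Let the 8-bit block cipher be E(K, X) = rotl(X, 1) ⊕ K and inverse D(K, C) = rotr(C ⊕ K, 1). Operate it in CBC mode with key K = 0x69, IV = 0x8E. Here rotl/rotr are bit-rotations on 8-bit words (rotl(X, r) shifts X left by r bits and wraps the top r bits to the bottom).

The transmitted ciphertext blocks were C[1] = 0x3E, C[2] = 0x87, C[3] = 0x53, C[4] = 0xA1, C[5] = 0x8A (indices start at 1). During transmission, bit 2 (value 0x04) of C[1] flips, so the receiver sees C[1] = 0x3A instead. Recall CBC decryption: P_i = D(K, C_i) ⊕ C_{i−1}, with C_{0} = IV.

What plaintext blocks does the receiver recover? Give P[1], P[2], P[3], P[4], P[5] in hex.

P[1] = 0x27, P[2] = 0x4D, P[3] = 0x9A, P[4] = 0x37, P[5] = 0x50

Only C[1] changed, to 0x3A. In CBC, a change in C_i garbles P_i and flips the same bit in P_{i+1}. Decrypting the received ciphertext:
P[1]: D(K, 0x3A) = 0xA9; 0xA9 ⊕ 0x8E = 0x27.
P[2]: D(K, 0x87) = 0x77; 0x77 ⊕ 0x3A = 0x4D.
P[3]: D(K, 0x53) = 0x1D; 0x1D ⊕ 0x87 = 0x9A.
P[4]: D(K, 0xA1) = 0x64; 0x64 ⊕ 0x53 = 0x37.
P[5]: D(K, 0x8A) = 0xF1; 0xF1 ⊕ 0xA1 = 0x50.
Blocks that differ from the original plaintext: P[1], P[2].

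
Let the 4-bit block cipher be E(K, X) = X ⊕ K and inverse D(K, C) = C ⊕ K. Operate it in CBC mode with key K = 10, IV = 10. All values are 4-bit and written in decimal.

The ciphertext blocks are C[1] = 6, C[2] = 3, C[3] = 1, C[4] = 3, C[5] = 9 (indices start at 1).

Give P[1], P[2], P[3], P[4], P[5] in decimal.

CBC decryption: P_i = D(K, C_i) ⊕ C_{i−1}, with C_{0} = IV.
P[1]: D(K, 6) = 12; 12 ⊕ 10 = 6.
P[2]: D(K, 3) = 9; 9 ⊕ 6 = 15.
P[3]: D(K, 1) = 11; 11 ⊕ 3 = 8.
P[4]: D(K, 3) = 9; 9 ⊕ 1 = 8.
P[5]: D(K, 9) = 3; 3 ⊕ 3 = 0.

P[1] = 6, P[2] = 15, P[3] = 8, P[4] = 8, P[5] = 0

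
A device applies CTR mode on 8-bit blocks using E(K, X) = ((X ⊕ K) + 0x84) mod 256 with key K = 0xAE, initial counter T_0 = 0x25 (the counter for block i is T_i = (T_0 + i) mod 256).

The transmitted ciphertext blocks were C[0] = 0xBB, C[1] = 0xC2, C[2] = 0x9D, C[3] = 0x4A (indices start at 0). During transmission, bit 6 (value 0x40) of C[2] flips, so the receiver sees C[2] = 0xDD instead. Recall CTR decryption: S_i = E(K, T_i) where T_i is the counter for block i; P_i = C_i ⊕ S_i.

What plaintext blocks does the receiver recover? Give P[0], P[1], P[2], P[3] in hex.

Only C[2] changed, to 0xDD. In CTR, a change in C_i flips the same bit in P_i only; the keystream is unaffected. Decrypting the received ciphertext:
P[0]: T = 0x25, S = E(K, T) = 0x0F; 0xBB ⊕ 0x0F = 0xB4.
P[1]: T = 0x26, S = E(K, T) = 0x0C; 0xC2 ⊕ 0x0C = 0xCE.
P[2]: T = 0x27, S = E(K, T) = 0x0D; 0xDD ⊕ 0x0D = 0xD0.
P[3]: T = 0x28, S = E(K, T) = 0x0A; 0x4A ⊕ 0x0A = 0x40.
Blocks that differ from the original plaintext: P[2].

P[0] = 0xB4, P[1] = 0xCE, P[2] = 0xD0, P[3] = 0x40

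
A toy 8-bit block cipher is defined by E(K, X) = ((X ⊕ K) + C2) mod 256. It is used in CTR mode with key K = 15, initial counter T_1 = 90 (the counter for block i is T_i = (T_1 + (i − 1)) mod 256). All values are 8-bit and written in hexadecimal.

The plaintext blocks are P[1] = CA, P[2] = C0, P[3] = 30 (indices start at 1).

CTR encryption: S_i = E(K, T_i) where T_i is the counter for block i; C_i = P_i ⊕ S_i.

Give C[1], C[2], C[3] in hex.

C[1]: T = 90, S = E(K, T) = 47; CA ⊕ 47 = 8D.
C[2]: T = 91, S = E(K, T) = 46; C0 ⊕ 46 = 86.
C[3]: T = 92, S = E(K, T) = 49; 30 ⊕ 49 = 79.

C[1] = 8D, C[2] = 86, C[3] = 79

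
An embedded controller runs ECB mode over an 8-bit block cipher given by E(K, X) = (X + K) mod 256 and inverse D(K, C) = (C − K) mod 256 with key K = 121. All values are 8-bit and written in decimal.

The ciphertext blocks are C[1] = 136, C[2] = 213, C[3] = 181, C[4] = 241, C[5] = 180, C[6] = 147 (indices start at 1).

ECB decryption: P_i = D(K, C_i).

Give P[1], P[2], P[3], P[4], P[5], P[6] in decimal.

P[1] = 15, P[2] = 92, P[3] = 60, P[4] = 120, P[5] = 59, P[6] = 26

P[1]: D(K, 136) = 15.
P[2]: D(K, 213) = 92.
P[3]: D(K, 181) = 60.
P[4]: D(K, 241) = 120.
P[5]: D(K, 180) = 59.
P[6]: D(K, 147) = 26.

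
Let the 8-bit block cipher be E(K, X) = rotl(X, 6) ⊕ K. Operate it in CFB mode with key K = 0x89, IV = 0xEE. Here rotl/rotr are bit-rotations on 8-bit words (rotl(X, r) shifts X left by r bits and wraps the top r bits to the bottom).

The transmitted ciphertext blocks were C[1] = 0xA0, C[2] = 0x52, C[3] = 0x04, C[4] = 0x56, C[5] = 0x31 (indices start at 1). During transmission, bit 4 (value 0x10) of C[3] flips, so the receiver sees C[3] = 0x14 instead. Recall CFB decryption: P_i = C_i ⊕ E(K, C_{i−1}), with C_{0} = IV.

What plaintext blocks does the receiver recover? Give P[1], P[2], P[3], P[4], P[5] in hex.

P[1] = 0x92, P[2] = 0xF3, P[3] = 0x09, P[4] = 0xDA, P[5] = 0x2D

Only C[3] changed, to 0x14. In CFB, a change in C_i flips the same bit in P_i and garbles P_{i+1}. Decrypting the received ciphertext:
P[1]: E(K, 0xEE) = 0x32; 0xA0 ⊕ 0x32 = 0x92.
P[2]: E(K, 0xA0) = 0xA1; 0x52 ⊕ 0xA1 = 0xF3.
P[3]: E(K, 0x52) = 0x1D; 0x14 ⊕ 0x1D = 0x09.
P[4]: E(K, 0x14) = 0x8C; 0x56 ⊕ 0x8C = 0xDA.
P[5]: E(K, 0x56) = 0x1C; 0x31 ⊕ 0x1C = 0x2D.
Blocks that differ from the original plaintext: P[3], P[4].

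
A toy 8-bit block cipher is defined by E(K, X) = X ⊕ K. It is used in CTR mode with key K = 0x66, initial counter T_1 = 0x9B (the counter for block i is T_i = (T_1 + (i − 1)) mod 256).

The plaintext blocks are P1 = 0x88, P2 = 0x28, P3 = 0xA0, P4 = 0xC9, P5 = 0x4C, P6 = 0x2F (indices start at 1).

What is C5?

CTR encryption: S_i = E(K, T_i) where T_i is the counter for block i; C_i = P_i ⊕ S_i.
C1: T = 0x9B, S = E(K, T) = 0xFD; 0x88 ⊕ 0xFD = 0x75.
C2: T = 0x9C, S = E(K, T) = 0xFA; 0x28 ⊕ 0xFA = 0xD2.
C3: T = 0x9D, S = E(K, T) = 0xFB; 0xA0 ⊕ 0xFB = 0x5B.
C4: T = 0x9E, S = E(K, T) = 0xF8; 0xC9 ⊕ 0xF8 = 0x31.
C5: T = 0x9F, S = E(K, T) = 0xF9; 0x4C ⊕ 0xF9 = 0xB5.

C5 = 0xB5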